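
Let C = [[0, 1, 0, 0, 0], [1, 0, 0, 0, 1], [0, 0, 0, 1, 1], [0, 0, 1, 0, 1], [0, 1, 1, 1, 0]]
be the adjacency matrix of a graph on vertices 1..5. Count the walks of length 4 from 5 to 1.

The number of length-4 walks from vertex 5 to vertex 1 is entry (5,1) of C^4, where C is the adjacency matrix.
C^2 = [[1, 0, 0, 0, 1], [0, 2, 1, 1, 0], [0, 1, 2, 1, 1], [0, 1, 1, 2, 1], [1, 0, 1, 1, 3]]
C^3 = [[0, 2, 1, 1, 0], [2, 0, 1, 1, 4], [1, 1, 2, 3, 4], [1, 1, 3, 2, 4], [0, 4, 4, 4, 2]]
C^4 = [[2, 0, 1, 1, 4], [0, 6, 5, 5, 2], [1, 5, 7, 6, 6], [1, 5, 6, 7, 6], [4, 2, 6, 6, 12]]

4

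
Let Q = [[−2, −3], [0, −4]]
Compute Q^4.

[[16, 360], [0, 256]]

Q^2 = [[4, 18], [0, 16]]
Q^3 = [[−8, −84], [0, −64]]
Q^4 = [[16, 360], [0, 256]]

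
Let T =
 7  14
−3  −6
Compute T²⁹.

[[7, 14], [−3, −6]]

T² = T (a projection; rank 1, trace 1), so T²⁹ = T.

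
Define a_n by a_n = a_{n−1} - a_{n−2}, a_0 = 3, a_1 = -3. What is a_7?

-3

With companion matrix C = [[1, -1], [1, 0]], [a_n, a_{n−1}]ᵀ = C·[a_{n−1}, a_{n−2}]ᵀ, so [a_7, a_6]ᵀ = C^6·[a_1, a_0]ᵀ.
C^6 = [[1, 0], [0, 1]], giving [a_7, a_6]ᵀ = [[-3], [3]].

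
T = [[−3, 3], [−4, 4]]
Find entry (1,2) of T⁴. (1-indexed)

T² = [[−3, 3], [−4, 4]]
T³ = [[−3, 3], [−4, 4]]
T⁴ = [[−3, 3], [−4, 4]]

3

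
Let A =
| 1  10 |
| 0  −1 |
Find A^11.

A² = I (check: tr A = 0 and det A = −1), so A^11 = A since 11 is odd.

[[1, 10], [0, −1]]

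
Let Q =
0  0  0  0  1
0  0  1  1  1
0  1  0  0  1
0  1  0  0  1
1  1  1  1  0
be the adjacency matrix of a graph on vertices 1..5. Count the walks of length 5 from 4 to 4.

The number of length-5 walks from vertex 4 to vertex 4 is entry (4,4) of Q^5, where Q is the adjacency matrix.
Q^2 = [[1, 1, 1, 1, 0], [1, 3, 1, 1, 2], [1, 1, 2, 2, 1], [1, 1, 2, 2, 1], [0, 2, 1, 1, 4]]
Q^3 = [[0, 2, 1, 1, 4], [2, 4, 5, 5, 6], [1, 5, 2, 2, 6], [1, 5, 2, 2, 6], [4, 6, 6, 6, 4]]
Q^4 = [[4, 6, 6, 6, 4], [6, 16, 10, 10, 16], [6, 10, 11, 11, 10], [6, 10, 11, 11, 10], [4, 16, 10, 10, 22]]
Q^5 = [[4, 16, 10, 10, 22], [16, 36, 32, 32, 42], [10, 32, 20, 20, 38], [10, 32, 20, 20, 38], [22, 42, 38, 38, 40]]

20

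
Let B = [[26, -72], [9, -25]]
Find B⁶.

tr B = 1 and det B = -2, so the characteristic polynomial is λ² − (1)λ + (-2) with roots -1 and 2.
Eigenvectors give P = [[8, 3], [3, 1]] with P⁻¹ = [[-1, 3], [3, -8]], and B = P·diag(-1, 2)·P⁻¹.
Then B⁶ = P·diag(1, 64)·P⁻¹ = [[8, 192], [3, 64]] · [[-1, 3], [3, -8]] = [[568, -1512], [189, -503]].

[[568, -1512], [189, -503]]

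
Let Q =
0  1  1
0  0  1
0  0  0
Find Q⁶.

Q is strictly triangular, hence nilpotent: Q³ = 0, so Q⁶ = 0.

[[0, 0, 0], [0, 0, 0], [0, 0, 0]]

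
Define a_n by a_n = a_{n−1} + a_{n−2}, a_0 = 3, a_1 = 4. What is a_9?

199

With companion matrix T = [[1, 1], [1, 0]], [a_n, a_{n−1}]ᵀ = T·[a_{n−1}, a_{n−2}]ᵀ, so [a_9, a_8]ᵀ = T^8·[a_1, a_0]ᵀ.
T^8 = [[34, 21], [21, 13]], giving [a_9, a_8]ᵀ = [[199], [123]].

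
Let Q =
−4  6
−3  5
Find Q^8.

[[−254, 510], [−255, 511]]

tr Q = 1 and det Q = −2, so the characteristic polynomial is λ² − (1)λ + (−2) with roots −1 and 2.
Eigenvectors give P = [[2, −1], [1, −1]] with P⁻¹ = [[1, −1], [1, −2]], and Q = P·diag(−1, 2)·P⁻¹.
Then Q^8 = P·diag(1, 256)·P⁻¹ = [[2, −256], [1, −256]] · [[1, −1], [1, −2]] = [[−254, 510], [−255, 511]].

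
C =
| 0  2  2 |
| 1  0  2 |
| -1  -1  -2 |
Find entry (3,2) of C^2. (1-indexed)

0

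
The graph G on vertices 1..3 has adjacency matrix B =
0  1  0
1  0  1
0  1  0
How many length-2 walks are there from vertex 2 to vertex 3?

0

The number of length-2 walks from vertex 2 to vertex 3 is entry (2,3) of B², where B is the adjacency matrix.
B² = [[1, 0, 1], [0, 2, 0], [1, 0, 1]]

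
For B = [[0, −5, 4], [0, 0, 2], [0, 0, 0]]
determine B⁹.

B is strictly triangular, hence nilpotent: B³ = 0, so B⁹ = 0.

[[0, 0, 0], [0, 0, 0], [0, 0, 0]]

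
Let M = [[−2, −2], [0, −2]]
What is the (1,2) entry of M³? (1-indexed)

M² = [[4, 8], [0, 4]]
M³ = [[−8, −24], [0, −8]]

−24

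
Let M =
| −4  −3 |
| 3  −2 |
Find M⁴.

[[−275, 36], [−36, −299]]

M² = [[7, 18], [−18, −5]]
M³ = [[26, −57], [57, 64]]
M⁴ = [[−275, 36], [−36, −299]]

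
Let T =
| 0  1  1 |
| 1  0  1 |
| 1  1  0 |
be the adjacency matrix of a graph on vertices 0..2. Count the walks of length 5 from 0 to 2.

11

The number of length-5 walks from vertex 0 to vertex 2 is entry (0,2) of T^5, where T is the adjacency matrix.
T^2 = [[2, 1, 1], [1, 2, 1], [1, 1, 2]]
T^3 = [[2, 3, 3], [3, 2, 3], [3, 3, 2]]
T^4 = [[6, 5, 5], [5, 6, 5], [5, 5, 6]]
T^5 = [[10, 11, 11], [11, 10, 11], [11, 11, 10]]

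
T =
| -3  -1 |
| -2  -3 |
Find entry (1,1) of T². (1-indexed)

11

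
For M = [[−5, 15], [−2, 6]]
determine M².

[[−5, 15], [−2, 6]]

M² = M (a projection; rank 1, trace 1), so M² = M.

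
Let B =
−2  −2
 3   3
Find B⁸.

B² = B (a projection; rank 1, trace 1), so B⁸ = B.

[[−2, −2], [3, 3]]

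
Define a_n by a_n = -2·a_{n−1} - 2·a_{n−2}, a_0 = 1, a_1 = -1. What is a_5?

With companion matrix M = [[-2, -2], [1, 0]], [a_n, a_{n−1}]ᵀ = M·[a_{n−1}, a_{n−2}]ᵀ, so [a_5, a_4]ᵀ = M⁴·[a_1, a_0]ᵀ.
M⁴ = [[-4, 0], [0, -4]], giving [a_5, a_4]ᵀ = [[4], [-4]].

4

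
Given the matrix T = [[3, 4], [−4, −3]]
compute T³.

T² = [[−7, 0], [0, −7]]
T³ = [[−21, −28], [28, 21]]

[[−21, −28], [28, 21]]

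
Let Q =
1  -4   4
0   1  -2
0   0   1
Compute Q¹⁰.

Q = I + N where N = [[0, -4, 4], [0, 0, -2], [0, 0, 0]] is strictly upper-triangular, so N³ = 0.
(I + N)¹⁰ = I + 10·N + 45·N² = [[1, -40, 400], [0, 1, -20], [0, 0, 1]].

[[1, -40, 400], [0, 1, -20], [0, 0, 1]]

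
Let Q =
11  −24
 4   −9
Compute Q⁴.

tr Q = 2 and det Q = −3, so the characteristic polynomial is λ² − (2)λ + (−3) with roots 3 and −1.
Eigenvectors give P = [[−3, −2], [−1, −1]] with P⁻¹ = [[−1, 2], [1, −3]], and Q = P·diag(3, −1)·P⁻¹.
Then Q⁴ = P·diag(81, 1)·P⁻¹ = [[−243, −2], [−81, −1]] · [[−1, 2], [1, −3]] = [[241, −480], [80, −159]].

[[241, −480], [80, −159]]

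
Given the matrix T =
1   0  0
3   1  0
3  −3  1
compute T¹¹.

[[1, 0, 0], [33, 1, 0], [−462, −33, 1]]

T = I + N where N = [[0, 0, 0], [3, 0, 0], [3, −3, 0]] is strictly lower-triangular, so N³ = 0.
(I + N)¹¹ = I + 11·N + 55·N² = [[1, 0, 0], [33, 1, 0], [−462, −33, 1]].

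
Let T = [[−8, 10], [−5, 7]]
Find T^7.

[[−4502, 4630], [−2315, 2443]]

tr T = −1 and det T = −6, so the characteristic polynomial is λ² − (−1)λ + (−6) with roots −3 and 2.
Eigenvectors give P = [[−2, 1], [−1, 1]] with P⁻¹ = [[−1, 1], [−1, 2]], and T = P·diag(−3, 2)·P⁻¹.
Then T^7 = P·diag(−2187, 128)·P⁻¹ = [[4374, 128], [2187, 128]] · [[−1, 1], [−1, 2]] = [[−4502, 4630], [−2315, 2443]].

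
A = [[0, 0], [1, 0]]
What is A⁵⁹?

[[0, 0], [0, 0]]

A is strictly triangular, hence nilpotent: A² = 0, so A⁵⁹ = 0.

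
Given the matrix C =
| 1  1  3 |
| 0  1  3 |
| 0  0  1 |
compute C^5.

C = I + N where N = [[0, 1, 3], [0, 0, 3], [0, 0, 0]] is strictly upper-triangular, so N^3 = 0.
(I + N)^5 = I + 5·N + 10·N^2 = [[1, 5, 45], [0, 1, 15], [0, 0, 1]].

[[1, 5, 45], [0, 1, 15], [0, 0, 1]]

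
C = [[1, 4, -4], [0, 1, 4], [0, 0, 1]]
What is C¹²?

C = I + N where N = [[0, 4, -4], [0, 0, 4], [0, 0, 0]] is strictly upper-triangular, so N³ = 0.
(I + N)¹² = I + 12·N + 66·N² = [[1, 48, 1008], [0, 1, 48], [0, 0, 1]].

[[1, 48, 1008], [0, 1, 48], [0, 0, 1]]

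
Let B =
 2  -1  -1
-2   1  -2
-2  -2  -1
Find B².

[[8, -1, 1], [-2, 7, 2], [2, 2, 7]]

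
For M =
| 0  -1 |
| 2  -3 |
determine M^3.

tr M = -3 and det M = 2, so the characteristic polynomial is λ² − (-3)λ + (2) with roots -2 and -1.
Eigenvectors give P = [[-1, -1], [-2, -1]] with P⁻¹ = [[1, -1], [-2, 1]], and M = P·diag(-2, -1)·P⁻¹.
Then M^3 = P·diag(-8, -1)·P⁻¹ = [[8, 1], [16, 1]] · [[1, -1], [-2, 1]] = [[6, -7], [14, -15]].

[[6, -7], [14, -15]]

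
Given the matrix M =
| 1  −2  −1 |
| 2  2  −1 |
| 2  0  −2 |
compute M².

[[−5, −6, 3], [4, 0, −2], [−2, −4, 2]]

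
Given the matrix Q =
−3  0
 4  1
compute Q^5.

[[−243, 0], [244, 1]]

tr Q = −2 and det Q = −3, so the characteristic polynomial is λ² − (−2)λ + (−3) with roots 1 and −3.
Eigenvectors give P = [[0, 1], [−1, −1]] with P⁻¹ = [[−1, −1], [1, 0]], and Q = P·diag(1, −3)·P⁻¹.
Then Q^5 = P·diag(1, −243)·P⁻¹ = [[0, −243], [−1, 243]] · [[−1, −1], [1, 0]] = [[−243, 0], [244, 1]].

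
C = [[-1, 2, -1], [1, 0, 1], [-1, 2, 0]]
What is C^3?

C^2 = [[4, -4, 3], [-2, 4, -1], [3, -2, 3]]
C^3 = [[-11, 14, -8], [7, -6, 6], [-8, 12, -5]]

[[-11, 14, -8], [7, -6, 6], [-8, 12, -5]]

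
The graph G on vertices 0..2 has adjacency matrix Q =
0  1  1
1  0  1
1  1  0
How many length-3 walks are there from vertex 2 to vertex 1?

3

The number of length-3 walks from vertex 2 to vertex 1 is entry (2,1) of Q^3, where Q is the adjacency matrix.
Q^2 = [[2, 1, 1], [1, 2, 1], [1, 1, 2]]
Q^3 = [[2, 3, 3], [3, 2, 3], [3, 3, 2]]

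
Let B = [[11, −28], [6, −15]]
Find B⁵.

[[1451, −3388], [726, −1695]]

tr B = −4 and det B = 3, so the characteristic polynomial is λ² − (−4)λ + (3) with roots −3 and −1.
Eigenvectors give P = [[−2, 7], [−1, 3]] with P⁻¹ = [[3, −7], [1, −2]], and B = P·diag(−3, −1)·P⁻¹.
Then B⁵ = P·diag(−243, −1)·P⁻¹ = [[486, −7], [243, −3]] · [[3, −7], [1, −2]] = [[1451, −3388], [726, −1695]].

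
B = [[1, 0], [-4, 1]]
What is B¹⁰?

B = I + N where N = [[0, 0], [-4, 0]] is strictly lower-triangular, so N² = 0.
(I + N)¹⁰ = I + 10·N = [[1, 0], [-40, 1]].

[[1, 0], [-40, 1]]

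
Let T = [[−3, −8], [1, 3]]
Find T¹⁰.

T² = I (check: tr T = 0 and det T = −1), so T¹⁰ = I since 10 is even.

[[1, 0], [0, 1]]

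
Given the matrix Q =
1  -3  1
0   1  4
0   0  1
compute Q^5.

[[1, -15, -115], [0, 1, 20], [0, 0, 1]]

Q = I + N where N = [[0, -3, 1], [0, 0, 4], [0, 0, 0]] is strictly upper-triangular, so N^3 = 0.
(I + N)^5 = I + 5·N + 10·N^2 = [[1, -15, -115], [0, 1, 20], [0, 0, 1]].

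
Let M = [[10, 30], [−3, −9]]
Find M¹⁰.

[[10, 30], [−3, −9]]

M² = M (a projection; rank 1, trace 1), so M¹⁰ = M.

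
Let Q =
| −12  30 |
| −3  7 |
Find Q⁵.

[[−2142, 6330], [−633, 1867]]

tr Q = −5 and det Q = 6, so the characteristic polynomial is λ² − (−5)λ + (6) with roots −2 and −3.
Eigenvectors give P = [[3, 10], [1, 3]] with P⁻¹ = [[−3, 10], [1, −3]], and Q = P·diag(−2, −3)·P⁻¹.
Then Q⁵ = P·diag(−32, −243)·P⁻¹ = [[−96, −2430], [−32, −729]] · [[−3, 10], [1, −3]] = [[−2142, 6330], [−633, 1867]].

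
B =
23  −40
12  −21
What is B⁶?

tr B = 2 and det B = −3, so the characteristic polynomial is λ² − (2)λ + (−3) with roots 3 and −1.
Eigenvectors give P = [[2, 5], [1, 3]] with P⁻¹ = [[3, −5], [−1, 2]], and B = P·diag(3, −1)·P⁻¹.
Then B⁶ = P·diag(729, 1)·P⁻¹ = [[1458, 5], [729, 3]] · [[3, −5], [−1, 2]] = [[4369, −7280], [2184, −3639]].

[[4369, −7280], [2184, −3639]]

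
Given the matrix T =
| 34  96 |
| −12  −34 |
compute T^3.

[[136, 384], [−48, −136]]

tr T = 0 and det T = −4, so the characteristic polynomial is λ² − (0)λ + (−4) with roots −2 and 2.
Eigenvectors give P = [[−8, 3], [3, −1]] with P⁻¹ = [[1, 3], [3, 8]], and T = P·diag(−2, 2)·P⁻¹.
Then T^3 = P·diag(−8, 8)·P⁻¹ = [[64, 24], [−24, −8]] · [[1, 3], [3, 8]] = [[136, 384], [−48, −136]].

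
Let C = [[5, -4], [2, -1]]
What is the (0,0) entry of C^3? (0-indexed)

tr C = 4 and det C = 3, so the characteristic polynomial is λ² − (4)λ + (3) with roots 3 and 1.
Eigenvectors give P = [[2, -1], [1, -1]] with P⁻¹ = [[1, -1], [1, -2]], and C = P·diag(3, 1)·P⁻¹.
Then C^3 = P·diag(27, 1)·P⁻¹ = [[54, -1], [27, -1]] · [[1, -1], [1, -2]] = [[53, -52], [26, -25]].

53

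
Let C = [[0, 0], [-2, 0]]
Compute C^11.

[[0, 0], [0, 0]]

C is strictly triangular, hence nilpotent: C^2 = 0, so C^11 = 0.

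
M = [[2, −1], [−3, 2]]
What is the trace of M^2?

14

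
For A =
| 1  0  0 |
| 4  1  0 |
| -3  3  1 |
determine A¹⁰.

[[1, 0, 0], [40, 1, 0], [510, 30, 1]]

A = I + N where N = [[0, 0, 0], [4, 0, 0], [-3, 3, 0]] is strictly lower-triangular, so N³ = 0.
(I + N)¹⁰ = I + 10·N + 45·N² = [[1, 0, 0], [40, 1, 0], [510, 30, 1]].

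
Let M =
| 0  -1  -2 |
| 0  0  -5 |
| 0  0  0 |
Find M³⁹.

[[0, 0, 0], [0, 0, 0], [0, 0, 0]]

M is strictly triangular, hence nilpotent: M³ = 0, so M³⁹ = 0.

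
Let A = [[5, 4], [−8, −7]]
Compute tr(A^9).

tr A = −2 and det A = −3, so the characteristic polynomial is λ² − (−2)λ + (−3) with roots −3 and 1.
Eigenvectors give P = [[−1, −1], [2, 1]] with P⁻¹ = [[1, 1], [−2, −1]], and A = P·diag(−3, 1)·P⁻¹.
Then A^9 = P·diag(−19683, 1)·P⁻¹ = [[19683, −1], [−39366, 1]] · [[1, 1], [−2, −1]] = [[19685, 19684], [−39368, −39367]].

−19682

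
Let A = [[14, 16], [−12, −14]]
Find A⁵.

[[224, 256], [−192, −224]]

tr A = 0 and det A = −4, so the characteristic polynomial is λ² − (0)λ + (−4) with roots 2 and −2.
Eigenvectors give P = [[4, −1], [−3, 1]] with P⁻¹ = [[1, 1], [3, 4]], and A = P·diag(2, −2)·P⁻¹.
Then A⁵ = P·diag(32, −32)·P⁻¹ = [[128, 32], [−96, −32]] · [[1, 1], [3, 4]] = [[224, 256], [−192, −224]].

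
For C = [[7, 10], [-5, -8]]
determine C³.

[[43, 70], [-35, -62]]

tr C = -1 and det C = -6, so the characteristic polynomial is λ² − (-1)λ + (-6) with roots 2 and -3.
Eigenvectors give P = [[2, -1], [-1, 1]] with P⁻¹ = [[1, 1], [1, 2]], and C = P·diag(2, -3)·P⁻¹.
Then C³ = P·diag(8, -27)·P⁻¹ = [[16, 27], [-8, -27]] · [[1, 1], [1, 2]] = [[43, 70], [-35, -62]].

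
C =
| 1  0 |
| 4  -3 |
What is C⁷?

[[1, 0], [2188, -2187]]

tr C = -2 and det C = -3, so the characteristic polynomial is λ² − (-2)λ + (-3) with roots -3 and 1.
Eigenvectors give P = [[0, 1], [-1, 1]] with P⁻¹ = [[1, -1], [1, 0]], and C = P·diag(-3, 1)·P⁻¹.
Then C⁷ = P·diag(-2187, 1)·P⁻¹ = [[0, 1], [2187, 1]] · [[1, -1], [1, 0]] = [[1, 0], [2188, -2187]].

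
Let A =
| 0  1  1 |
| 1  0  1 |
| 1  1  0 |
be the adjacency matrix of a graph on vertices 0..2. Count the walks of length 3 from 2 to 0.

The number of length-3 walks from vertex 2 to vertex 0 is entry (2,0) of A³, where A is the adjacency matrix.
A² = [[2, 1, 1], [1, 2, 1], [1, 1, 2]]
A³ = [[2, 3, 3], [3, 2, 3], [3, 3, 2]]

3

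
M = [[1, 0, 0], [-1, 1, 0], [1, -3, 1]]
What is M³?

M = I + N where N = [[0, 0, 0], [-1, 0, 0], [1, -3, 0]] is strictly lower-triangular, so N³ = 0.
(I + N)³ = I + 3·N + 3·N² = [[1, 0, 0], [-3, 1, 0], [12, -9, 1]].

[[1, 0, 0], [-3, 1, 0], [12, -9, 1]]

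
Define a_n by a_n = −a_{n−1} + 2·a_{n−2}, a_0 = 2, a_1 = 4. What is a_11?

1368

With companion matrix Q = [[−1, 2], [1, 0]], [a_n, a_{n−1}]ᵀ = Q·[a_{n−1}, a_{n−2}]ᵀ, so [a_11, a_10]ᵀ = Q¹⁰·[a_1, a_0]ᵀ.
Q¹⁰ = [[683, −682], [−341, 342]], giving [a_11, a_10]ᵀ = [[1368], [−680]].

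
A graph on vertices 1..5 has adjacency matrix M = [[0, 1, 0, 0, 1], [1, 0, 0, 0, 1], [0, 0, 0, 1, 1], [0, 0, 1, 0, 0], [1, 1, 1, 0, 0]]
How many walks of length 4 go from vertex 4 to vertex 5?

The number of length-4 walks from vertex 4 to vertex 5 is entry (4,5) of M⁴, where M is the adjacency matrix.
M² = [[2, 1, 1, 0, 1], [1, 2, 1, 0, 1], [1, 1, 2, 0, 0], [0, 0, 0, 1, 1], [1, 1, 0, 1, 3]]
M³ = [[2, 3, 1, 1, 4], [3, 2, 1, 1, 4], [1, 1, 0, 2, 4], [1, 1, 2, 0, 0], [4, 4, 4, 0, 2]]
M⁴ = [[7, 6, 5, 1, 6], [6, 7, 5, 1, 6], [5, 5, 6, 0, 2], [1, 1, 0, 2, 4], [6, 6, 2, 4, 12]]

4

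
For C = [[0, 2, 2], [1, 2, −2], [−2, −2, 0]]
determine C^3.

[[8, 4, −4], [14, 36, −8], [−8, −20, 12]]

C^2 = [[−2, 0, −4], [6, 10, −2], [−2, −8, 0]]
C^3 = [[8, 4, −4], [14, 36, −8], [−8, −20, 12]]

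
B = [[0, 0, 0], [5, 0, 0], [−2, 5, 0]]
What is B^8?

[[0, 0, 0], [0, 0, 0], [0, 0, 0]]

B is strictly triangular, hence nilpotent: B^3 = 0, so B^8 = 0.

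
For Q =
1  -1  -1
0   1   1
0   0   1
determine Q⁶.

[[1, -6, -21], [0, 1, 6], [0, 0, 1]]

Q = I + N where N = [[0, -1, -1], [0, 0, 1], [0, 0, 0]] is strictly upper-triangular, so N³ = 0.
(I + N)⁶ = I + 6·N + 15·N² = [[1, -6, -21], [0, 1, 6], [0, 0, 1]].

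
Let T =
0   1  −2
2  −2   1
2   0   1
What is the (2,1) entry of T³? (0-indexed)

T² = [[−2, −2, −1], [−2, 6, −5], [2, 2, −3]]
T³ = [[−6, 2, 1], [2, −14, 5], [−2, −2, −5]]

−2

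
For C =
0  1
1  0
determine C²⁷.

[[0, 1], [1, 0]]

C² = I (check: tr C = 0 and det C = −1), so C²⁷ = C since 27 is odd.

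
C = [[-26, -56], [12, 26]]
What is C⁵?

[[-416, -896], [192, 416]]

tr C = 0 and det C = -4, so the characteristic polynomial is λ² − (0)λ + (-4) with roots -2 and 2.
Eigenvectors give P = [[7, -2], [-3, 1]] with P⁻¹ = [[1, 2], [3, 7]], and C = P·diag(-2, 2)·P⁻¹.
Then C⁵ = P·diag(-32, 32)·P⁻¹ = [[-224, -64], [96, 32]] · [[1, 2], [3, 7]] = [[-416, -896], [192, 416]].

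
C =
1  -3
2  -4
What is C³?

tr C = -3 and det C = 2, so the characteristic polynomial is λ² − (-3)λ + (2) with roots -2 and -1.
Eigenvectors give P = [[-1, -3], [-1, -2]] with P⁻¹ = [[2, -3], [-1, 1]], and C = P·diag(-2, -1)·P⁻¹.
Then C³ = P·diag(-8, -1)·P⁻¹ = [[8, 3], [8, 2]] · [[2, -3], [-1, 1]] = [[13, -21], [14, -22]].

[[13, -21], [14, -22]]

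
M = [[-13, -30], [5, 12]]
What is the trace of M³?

-19

tr M = -1 and det M = -6, so the characteristic polynomial is λ² − (-1)λ + (-6) with roots -3 and 2.
Eigenvectors give P = [[-3, 2], [1, -1]] with P⁻¹ = [[-1, -2], [-1, -3]], and M = P·diag(-3, 2)·P⁻¹.
Then M³ = P·diag(-27, 8)·P⁻¹ = [[81, 16], [-27, -8]] · [[-1, -2], [-1, -3]] = [[-97, -210], [35, 78]].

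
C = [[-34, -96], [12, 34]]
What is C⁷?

[[-2176, -6144], [768, 2176]]

tr C = 0 and det C = -4, so the characteristic polynomial is λ² − (0)λ + (-4) with roots 2 and -2.
Eigenvectors give P = [[-8, -3], [3, 1]] with P⁻¹ = [[1, 3], [-3, -8]], and C = P·diag(2, -2)·P⁻¹.
Then C⁷ = P·diag(128, -128)·P⁻¹ = [[-1024, 384], [384, -128]] · [[1, 3], [-3, -8]] = [[-2176, -6144], [768, 2176]].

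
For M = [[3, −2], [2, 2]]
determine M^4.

M^2 = [[5, −10], [10, 0]]
M^3 = [[−5, −30], [30, −20]]
M^4 = [[−75, −50], [50, −100]]

[[−75, −50], [50, −100]]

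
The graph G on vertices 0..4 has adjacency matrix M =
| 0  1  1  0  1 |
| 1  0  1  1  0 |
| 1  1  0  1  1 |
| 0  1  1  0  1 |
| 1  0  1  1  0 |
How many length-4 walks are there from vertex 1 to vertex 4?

24

The number of length-4 walks from vertex 1 to vertex 4 is entry (1,4) of M⁴, where M is the adjacency matrix.
M² = [[3, 1, 2, 3, 1], [1, 3, 2, 1, 3], [2, 2, 4, 2, 2], [3, 1, 2, 3, 1], [1, 3, 2, 1, 3]]
M³ = [[4, 8, 8, 4, 8], [8, 4, 8, 8, 4], [8, 8, 8, 8, 8], [4, 8, 8, 4, 8], [8, 4, 8, 8, 4]]
M⁴ = [[24, 16, 24, 24, 16], [16, 24, 24, 16, 24], [24, 24, 32, 24, 24], [24, 16, 24, 24, 16], [16, 24, 24, 16, 24]]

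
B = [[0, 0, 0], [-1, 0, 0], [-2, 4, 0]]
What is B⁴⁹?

[[0, 0, 0], [0, 0, 0], [0, 0, 0]]

B is strictly triangular, hence nilpotent: B³ = 0, so B⁴⁹ = 0.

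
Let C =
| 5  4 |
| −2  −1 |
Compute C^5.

tr C = 4 and det C = 3, so the characteristic polynomial is λ² − (4)λ + (3) with roots 3 and 1.
Eigenvectors give P = [[−2, −1], [1, 1]] with P⁻¹ = [[−1, −1], [1, 2]], and C = P·diag(3, 1)·P⁻¹.
Then C^5 = P·diag(243, 1)·P⁻¹ = [[−486, −1], [243, 1]] · [[−1, −1], [1, 2]] = [[485, 484], [−242, −241]].

[[485, 484], [−242, −241]]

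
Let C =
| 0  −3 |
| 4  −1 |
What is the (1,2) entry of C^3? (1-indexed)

C^2 = [[−12, 3], [−4, −11]]
C^3 = [[12, 33], [−44, 23]]

33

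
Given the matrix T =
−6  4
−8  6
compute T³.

[[−24, 16], [−32, 24]]

tr T = 0 and det T = −4, so the characteristic polynomial is λ² − (0)λ + (−4) with roots 2 and −2.
Eigenvectors give P = [[−1, −1], [−2, −1]] with P⁻¹ = [[1, −1], [−2, 1]], and T = P·diag(2, −2)·P⁻¹.
Then T³ = P·diag(8, −8)·P⁻¹ = [[−8, 8], [−16, 8]] · [[1, −1], [−2, 1]] = [[−24, 16], [−32, 24]].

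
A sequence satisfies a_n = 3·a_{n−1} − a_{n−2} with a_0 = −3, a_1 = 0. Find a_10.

7752

With companion matrix B = [[3, −1], [1, 0]], [a_n, a_{n−1}]ᵀ = B·[a_{n−1}, a_{n−2}]ᵀ, so [a_10, a_9]ᵀ = B⁹·[a_1, a_0]ᵀ.
B⁹ = [[6765, −2584], [2584, −987]], giving [a_10, a_9]ᵀ = [[7752], [2961]].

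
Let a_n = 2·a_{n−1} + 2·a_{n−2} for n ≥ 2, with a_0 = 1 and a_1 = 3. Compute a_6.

448

With companion matrix T = [[2, 2], [1, 0]], [a_n, a_{n−1}]ᵀ = T·[a_{n−1}, a_{n−2}]ᵀ, so [a_6, a_5]ᵀ = T⁵·[a_1, a_0]ᵀ.
T⁵ = [[120, 88], [44, 32]], giving [a_6, a_5]ᵀ = [[448], [164]].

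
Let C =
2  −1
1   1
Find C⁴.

C² = [[3, −3], [3, 0]]
C³ = [[3, −6], [6, −3]]
C⁴ = [[0, −9], [9, −9]]

[[0, −9], [9, −9]]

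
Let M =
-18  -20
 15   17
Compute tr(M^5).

tr M = -1 and det M = -6, so the characteristic polynomial is λ² − (-1)λ + (-6) with roots -3 and 2.
Eigenvectors give P = [[4, -1], [-3, 1]] with P⁻¹ = [[1, 1], [3, 4]], and M = P·diag(-3, 2)·P⁻¹.
Then M^5 = P·diag(-243, 32)·P⁻¹ = [[-972, -32], [729, 32]] · [[1, 1], [3, 4]] = [[-1068, -1100], [825, 857]].

-211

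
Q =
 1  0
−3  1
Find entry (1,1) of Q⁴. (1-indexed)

1

Q = I + N where N = [[0, 0], [−3, 0]] is strictly lower-triangular, so N² = 0.
(I + N)⁴ = I + 4·N = [[1, 0], [−12, 1]].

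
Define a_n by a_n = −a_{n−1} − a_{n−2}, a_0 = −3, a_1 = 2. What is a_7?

2

With companion matrix A = [[−1, −1], [1, 0]], [a_n, a_{n−1}]ᵀ = A·[a_{n−1}, a_{n−2}]ᵀ, so [a_7, a_6]ᵀ = A⁶·[a_1, a_0]ᵀ.
A⁶ = [[1, 0], [0, 1]], giving [a_7, a_6]ᵀ = [[2], [−3]].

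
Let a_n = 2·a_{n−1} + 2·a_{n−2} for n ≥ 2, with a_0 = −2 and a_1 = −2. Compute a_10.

With companion matrix A = [[2, 2], [1, 0]], [a_n, a_{n−1}]ᵀ = A·[a_{n−1}, a_{n−2}]ᵀ, so [a_10, a_9]ᵀ = A⁹·[a_1, a_0]ᵀ.
A⁹ = [[6688, 4896], [2448, 1792]], giving [a_10, a_9]ᵀ = [[−23168], [−8480]].

−23168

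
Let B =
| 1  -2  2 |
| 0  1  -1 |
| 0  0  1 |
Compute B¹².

B = I + N where N = [[0, -2, 2], [0, 0, -1], [0, 0, 0]] is strictly upper-triangular, so N³ = 0.
(I + N)¹² = I + 12·N + 66·N² = [[1, -24, 156], [0, 1, -12], [0, 0, 1]].

[[1, -24, 156], [0, 1, -12], [0, 0, 1]]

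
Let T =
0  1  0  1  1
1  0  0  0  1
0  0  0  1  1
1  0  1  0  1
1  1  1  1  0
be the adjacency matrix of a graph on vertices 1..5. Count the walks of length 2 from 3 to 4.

The number of length-2 walks from vertex 3 to vertex 4 is entry (3,4) of T², where T is the adjacency matrix.
T² = [[3, 1, 2, 1, 2], [1, 2, 1, 2, 1], [2, 1, 2, 1, 1], [1, 2, 1, 3, 2], [2, 1, 1, 2, 4]]

1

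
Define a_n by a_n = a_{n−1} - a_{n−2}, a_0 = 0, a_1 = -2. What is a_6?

0

With companion matrix C = [[1, -1], [1, 0]], [a_n, a_{n−1}]ᵀ = C·[a_{n−1}, a_{n−2}]ᵀ, so [a_6, a_5]ᵀ = C⁵·[a_1, a_0]ᵀ.
C⁵ = [[0, 1], [-1, 1]], giving [a_6, a_5]ᵀ = [[0], [2]].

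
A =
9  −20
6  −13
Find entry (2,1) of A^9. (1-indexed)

tr A = −4 and det A = 3, so the characteristic polynomial is λ² − (−4)λ + (3) with roots −1 and −3.
Eigenvectors give P = [[2, 5], [1, 3]] with P⁻¹ = [[3, −5], [−1, 2]], and A = P·diag(−1, −3)·P⁻¹.
Then A^9 = P·diag(−1, −19683)·P⁻¹ = [[−2, −98415], [−1, −59049]] · [[3, −5], [−1, 2]] = [[98409, −196820], [59046, −118093]].

59046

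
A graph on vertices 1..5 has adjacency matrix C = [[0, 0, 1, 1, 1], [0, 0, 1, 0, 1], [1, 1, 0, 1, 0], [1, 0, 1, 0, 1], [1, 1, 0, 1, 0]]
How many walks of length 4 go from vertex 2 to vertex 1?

The number of length-4 walks from vertex 2 to vertex 1 is entry (2,1) of C^4, where C is the adjacency matrix.
C^2 = [[3, 2, 1, 2, 1], [2, 2, 0, 2, 0], [1, 0, 3, 1, 3], [2, 2, 1, 3, 1], [1, 0, 3, 1, 3]]
C^3 = [[4, 2, 7, 5, 7], [2, 0, 6, 2, 6], [7, 6, 2, 7, 2], [5, 2, 7, 4, 7], [7, 6, 2, 7, 2]]
C^4 = [[19, 14, 11, 18, 11], [14, 12, 4, 14, 4], [11, 4, 20, 11, 20], [18, 14, 11, 19, 11], [11, 4, 20, 11, 20]]

14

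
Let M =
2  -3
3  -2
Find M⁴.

M² = [[-5, 0], [0, -5]]
M³ = [[-10, 15], [-15, 10]]
M⁴ = [[25, 0], [0, 25]]

[[25, 0], [0, 25]]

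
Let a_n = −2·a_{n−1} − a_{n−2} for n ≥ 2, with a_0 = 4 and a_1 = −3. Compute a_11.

With companion matrix B = [[−2, −1], [1, 0]], [a_n, a_{n−1}]ᵀ = B·[a_{n−1}, a_{n−2}]ᵀ, so [a_11, a_10]ᵀ = B¹⁰·[a_1, a_0]ᵀ.
B¹⁰ = [[11, 10], [−10, −9]], giving [a_11, a_10]ᵀ = [[7], [−6]].

7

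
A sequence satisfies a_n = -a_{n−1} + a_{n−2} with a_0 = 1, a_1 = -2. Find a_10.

144

With companion matrix T = [[-1, 1], [1, 0]], [a_n, a_{n−1}]ᵀ = T·[a_{n−1}, a_{n−2}]ᵀ, so [a_10, a_9]ᵀ = T⁹·[a_1, a_0]ᵀ.
T⁹ = [[-55, 34], [34, -21]], giving [a_10, a_9]ᵀ = [[144], [-89]].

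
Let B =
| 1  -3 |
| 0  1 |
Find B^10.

B = I + N where N = [[0, -3], [0, 0]] is strictly upper-triangular, so N^2 = 0.
(I + N)^10 = I + 10·N = [[1, -30], [0, 1]].

[[1, -30], [0, 1]]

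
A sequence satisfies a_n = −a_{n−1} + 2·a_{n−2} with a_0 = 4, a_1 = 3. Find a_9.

With companion matrix M = [[−1, 2], [1, 0]], [a_n, a_{n−1}]ᵀ = M·[a_{n−1}, a_{n−2}]ᵀ, so [a_9, a_8]ᵀ = M⁸·[a_1, a_0]ᵀ.
M⁸ = [[171, −170], [−85, 86]], giving [a_9, a_8]ᵀ = [[−167], [89]].

−167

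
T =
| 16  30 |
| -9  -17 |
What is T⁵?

[[166, 330], [-99, -197]]

tr T = -1 and det T = -2, so the characteristic polynomial is λ² − (-1)λ + (-2) with roots 1 and -2.
Eigenvectors give P = [[-2, -5], [1, 3]] with P⁻¹ = [[-3, -5], [1, 2]], and T = P·diag(1, -2)·P⁻¹.
Then T⁵ = P·diag(1, -32)·P⁻¹ = [[-2, 160], [1, -96]] · [[-3, -5], [1, 2]] = [[166, 330], [-99, -197]].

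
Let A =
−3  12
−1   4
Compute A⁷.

[[−3, 12], [−1, 4]]

A² = A (a projection; rank 1, trace 1), so A⁷ = A.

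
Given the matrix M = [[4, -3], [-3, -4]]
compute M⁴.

M² = [[25, 0], [0, 25]]
M³ = [[100, -75], [-75, -100]]
M⁴ = [[625, 0], [0, 625]]

[[625, 0], [0, 625]]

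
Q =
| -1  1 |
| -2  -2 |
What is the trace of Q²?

1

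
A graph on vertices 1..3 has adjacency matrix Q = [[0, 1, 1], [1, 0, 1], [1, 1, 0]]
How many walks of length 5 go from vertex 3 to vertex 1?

The number of length-5 walks from vertex 3 to vertex 1 is entry (3,1) of Q^5, where Q is the adjacency matrix.
Q^2 = [[2, 1, 1], [1, 2, 1], [1, 1, 2]]
Q^3 = [[2, 3, 3], [3, 2, 3], [3, 3, 2]]
Q^4 = [[6, 5, 5], [5, 6, 5], [5, 5, 6]]
Q^5 = [[10, 11, 11], [11, 10, 11], [11, 11, 10]]

11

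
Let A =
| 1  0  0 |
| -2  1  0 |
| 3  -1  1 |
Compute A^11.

[[1, 0, 0], [-22, 1, 0], [143, -11, 1]]

A = I + N where N = [[0, 0, 0], [-2, 0, 0], [3, -1, 0]] is strictly lower-triangular, so N^3 = 0.
(I + N)^11 = I + 11·N + 55·N^2 = [[1, 0, 0], [-22, 1, 0], [143, -11, 1]].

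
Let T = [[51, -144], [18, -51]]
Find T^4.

[[81, 0], [0, 81]]

tr T = 0 and det T = -9, so the characteristic polynomial is λ² − (0)λ + (-9) with roots 3 and -3.
Eigenvectors give P = [[3, -8], [1, -3]] with P⁻¹ = [[3, -8], [1, -3]], and T = P·diag(3, -3)·P⁻¹.
Then T^4 = P·diag(81, 81)·P⁻¹ = [[243, -648], [81, -243]] · [[3, -8], [1, -3]] = [[81, 0], [0, 81]].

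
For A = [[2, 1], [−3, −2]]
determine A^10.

A² = I (check: tr A = 0 and det A = −1), so A^10 = I since 10 is even.

[[1, 0], [0, 1]]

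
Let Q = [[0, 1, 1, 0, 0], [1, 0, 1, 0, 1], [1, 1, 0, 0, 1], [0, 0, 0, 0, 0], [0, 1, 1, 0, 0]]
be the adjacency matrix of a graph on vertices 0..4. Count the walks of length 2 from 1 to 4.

The number of length-2 walks from vertex 1 to vertex 4 is entry (1,4) of Q², where Q is the adjacency matrix.
Q² = [[2, 1, 1, 0, 2], [1, 3, 2, 0, 1], [1, 2, 3, 0, 1], [0, 0, 0, 0, 0], [2, 1, 1, 0, 2]]

1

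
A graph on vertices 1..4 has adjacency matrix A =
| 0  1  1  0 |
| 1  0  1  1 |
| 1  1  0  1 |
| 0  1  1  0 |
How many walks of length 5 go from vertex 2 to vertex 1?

The number of length-5 walks from vertex 2 to vertex 1 is entry (2,1) of A^5, where A is the adjacency matrix.
A^2 = [[2, 1, 1, 2], [1, 3, 2, 1], [1, 2, 3, 1], [2, 1, 1, 2]]
A^3 = [[2, 5, 5, 2], [5, 4, 5, 5], [5, 5, 4, 5], [2, 5, 5, 2]]
A^4 = [[10, 9, 9, 10], [9, 15, 14, 9], [9, 14, 15, 9], [10, 9, 9, 10]]
A^5 = [[18, 29, 29, 18], [29, 32, 33, 29], [29, 33, 32, 29], [18, 29, 29, 18]]

29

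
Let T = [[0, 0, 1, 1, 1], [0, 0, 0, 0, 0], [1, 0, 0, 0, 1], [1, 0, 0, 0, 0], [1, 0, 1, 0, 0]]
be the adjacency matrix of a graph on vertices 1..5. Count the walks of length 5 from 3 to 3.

The number of length-5 walks from vertex 3 to vertex 3 is entry (3,3) of T⁵, where T is the adjacency matrix.
T² = [[3, 0, 1, 0, 1], [0, 0, 0, 0, 0], [1, 0, 2, 1, 1], [0, 0, 1, 1, 1], [1, 0, 1, 1, 2]]
T³ = [[2, 0, 4, 3, 4], [0, 0, 0, 0, 0], [4, 0, 2, 1, 3], [3, 0, 1, 0, 1], [4, 0, 3, 1, 2]]
T⁴ = [[11, 0, 6, 2, 6], [0, 0, 0, 0, 0], [6, 0, 7, 4, 6], [2, 0, 4, 3, 4], [6, 0, 6, 4, 7]]
T⁵ = [[14, 0, 17, 11, 17], [0, 0, 0, 0, 0], [17, 0, 12, 6, 13], [11, 0, 6, 2, 6], [17, 0, 13, 6, 12]]

12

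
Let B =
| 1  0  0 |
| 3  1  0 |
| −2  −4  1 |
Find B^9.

[[1, 0, 0], [27, 1, 0], [−450, −36, 1]]

B = I + N where N = [[0, 0, 0], [3, 0, 0], [−2, −4, 0]] is strictly lower-triangular, so N^3 = 0.
(I + N)^9 = I + 9·N + 36·N^2 = [[1, 0, 0], [27, 1, 0], [−450, −36, 1]].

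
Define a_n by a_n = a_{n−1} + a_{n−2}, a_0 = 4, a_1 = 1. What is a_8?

With companion matrix M = [[1, 1], [1, 0]], [a_n, a_{n−1}]ᵀ = M·[a_{n−1}, a_{n−2}]ᵀ, so [a_8, a_7]ᵀ = M⁷·[a_1, a_0]ᵀ.
M⁷ = [[21, 13], [13, 8]], giving [a_8, a_7]ᵀ = [[73], [45]].

73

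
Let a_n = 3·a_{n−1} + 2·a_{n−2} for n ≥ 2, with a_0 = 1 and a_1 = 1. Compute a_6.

With companion matrix A = [[3, 2], [1, 0]], [a_n, a_{n−1}]ᵀ = A·[a_{n−1}, a_{n−2}]ᵀ, so [a_6, a_5]ᵀ = A⁵·[a_1, a_0]ᵀ.
A⁵ = [[495, 278], [139, 78]], giving [a_6, a_5]ᵀ = [[773], [217]].

773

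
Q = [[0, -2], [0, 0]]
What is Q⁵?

Q is strictly triangular, hence nilpotent: Q² = 0, so Q⁵ = 0.

[[0, 0], [0, 0]]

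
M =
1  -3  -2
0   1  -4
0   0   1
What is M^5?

M = I + N where N = [[0, -3, -2], [0, 0, -4], [0, 0, 0]] is strictly upper-triangular, so N^3 = 0.
(I + N)^5 = I + 5·N + 10·N^2 = [[1, -15, 110], [0, 1, -20], [0, 0, 1]].

[[1, -15, 110], [0, 1, -20], [0, 0, 1]]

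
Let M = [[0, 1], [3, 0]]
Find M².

[[3, 0], [0, 3]]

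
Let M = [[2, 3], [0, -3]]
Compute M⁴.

[[16, -39], [0, 81]]

M² = [[4, -3], [0, 9]]
M³ = [[8, 21], [0, -27]]
M⁴ = [[16, -39], [0, 81]]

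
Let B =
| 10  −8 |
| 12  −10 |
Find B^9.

[[2560, −2048], [3072, −2560]]

tr B = 0 and det B = −4, so the characteristic polynomial is λ² − (0)λ + (−4) with roots 2 and −2.
Eigenvectors give P = [[1, −2], [1, −3]] with P⁻¹ = [[3, −2], [1, −1]], and B = P·diag(2, −2)·P⁻¹.
Then B^9 = P·diag(512, −512)·P⁻¹ = [[512, 1024], [512, 1536]] · [[3, −2], [1, −1]] = [[2560, −2048], [3072, −2560]].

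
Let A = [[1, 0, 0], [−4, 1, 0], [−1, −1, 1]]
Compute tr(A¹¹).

A = I + N where N = [[0, 0, 0], [−4, 0, 0], [−1, −1, 0]] is strictly lower-triangular, so N³ = 0.
(I + N)¹¹ = I + 11·N + 55·N² = [[1, 0, 0], [−44, 1, 0], [209, −11, 1]].

3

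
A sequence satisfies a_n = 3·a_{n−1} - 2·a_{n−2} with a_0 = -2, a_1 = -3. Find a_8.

With companion matrix B = [[3, -2], [1, 0]], [a_n, a_{n−1}]ᵀ = B·[a_{n−1}, a_{n−2}]ᵀ, so [a_8, a_7]ᵀ = B⁷·[a_1, a_0]ᵀ.
B⁷ = [[255, -254], [127, -126]], giving [a_8, a_7]ᵀ = [[-257], [-129]].

-257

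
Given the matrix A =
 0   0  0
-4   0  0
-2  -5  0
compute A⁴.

[[0, 0, 0], [0, 0, 0], [0, 0, 0]]

A is strictly triangular, hence nilpotent: A³ = 0, so A⁴ = 0.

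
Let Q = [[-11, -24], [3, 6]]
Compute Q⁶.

tr Q = -5 and det Q = 6, so the characteristic polynomial is λ² − (-5)λ + (6) with roots -3 and -2.
Eigenvectors give P = [[3, 8], [-1, -3]] with P⁻¹ = [[3, 8], [-1, -3]], and Q = P·diag(-3, -2)·P⁻¹.
Then Q⁶ = P·diag(729, 64)·P⁻¹ = [[2187, 512], [-729, -192]] · [[3, 8], [-1, -3]] = [[6049, 15960], [-1995, -5256]].

[[6049, 15960], [-1995, -5256]]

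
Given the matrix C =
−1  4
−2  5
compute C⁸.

tr C = 4 and det C = 3, so the characteristic polynomial is λ² − (4)λ + (3) with roots 1 and 3.
Eigenvectors give P = [[2, 1], [1, 1]] with P⁻¹ = [[1, −1], [−1, 2]], and C = P·diag(1, 3)·P⁻¹.
Then C⁸ = P·diag(1, 6561)·P⁻¹ = [[2, 6561], [1, 6561]] · [[1, −1], [−1, 2]] = [[−6559, 13120], [−6560, 13121]].

[[−6559, 13120], [−6560, 13121]]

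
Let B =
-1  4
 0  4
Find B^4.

B^2 = [[1, 12], [0, 16]]
B^3 = [[-1, 52], [0, 64]]
B^4 = [[1, 204], [0, 256]]

[[1, 204], [0, 256]]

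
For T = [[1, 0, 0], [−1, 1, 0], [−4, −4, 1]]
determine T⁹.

T = I + N where N = [[0, 0, 0], [−1, 0, 0], [−4, −4, 0]] is strictly lower-triangular, so N³ = 0.
(I + N)⁹ = I + 9·N + 36·N² = [[1, 0, 0], [−9, 1, 0], [108, −36, 1]].

[[1, 0, 0], [−9, 1, 0], [108, −36, 1]]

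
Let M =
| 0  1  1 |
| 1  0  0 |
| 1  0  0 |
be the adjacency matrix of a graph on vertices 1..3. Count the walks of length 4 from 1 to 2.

0

The number of length-4 walks from vertex 1 to vertex 2 is entry (1,2) of M⁴, where M is the adjacency matrix.
M² = [[2, 0, 0], [0, 1, 1], [0, 1, 1]]
M³ = [[0, 2, 2], [2, 0, 0], [2, 0, 0]]
M⁴ = [[4, 0, 0], [0, 2, 2], [0, 2, 2]]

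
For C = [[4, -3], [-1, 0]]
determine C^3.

C^2 = [[19, -12], [-4, 3]]
C^3 = [[88, -57], [-19, 12]]

[[88, -57], [-19, 12]]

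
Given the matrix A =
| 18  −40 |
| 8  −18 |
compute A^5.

tr A = 0 and det A = −4, so the characteristic polynomial is λ² − (0)λ + (−4) with roots −2 and 2.
Eigenvectors give P = [[2, −5], [1, −2]] with P⁻¹ = [[−2, 5], [−1, 2]], and A = P·diag(−2, 2)·P⁻¹.
Then A^5 = P·diag(−32, 32)·P⁻¹ = [[−64, −160], [−32, −64]] · [[−2, 5], [−1, 2]] = [[288, −640], [128, −288]].

[[288, −640], [128, −288]]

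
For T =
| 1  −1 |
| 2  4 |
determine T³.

[[−11, −19], [38, 46]]

tr T = 5 and det T = 6, so the characteristic polynomial is λ² − (5)λ + (6) with roots 3 and 2.
Eigenvectors give P = [[−1, −1], [2, 1]] with P⁻¹ = [[1, 1], [−2, −1]], and T = P·diag(3, 2)·P⁻¹.
Then T³ = P·diag(27, 8)·P⁻¹ = [[−27, −8], [54, 8]] · [[1, 1], [−2, −1]] = [[−11, −19], [38, 46]].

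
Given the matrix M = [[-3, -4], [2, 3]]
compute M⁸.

[[1, 0], [0, 1]]

M² = I (check: tr M = 0 and det M = -1), so M⁸ = I since 8 is even.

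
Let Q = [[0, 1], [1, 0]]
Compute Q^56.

[[1, 0], [0, 1]]

Q² = I (check: tr Q = 0 and det Q = −1), so Q^56 = I since 56 is even.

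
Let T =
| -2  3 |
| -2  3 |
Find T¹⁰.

T² = T (a projection; rank 1, trace 1), so T¹⁰ = T.

[[-2, 3], [-2, 3]]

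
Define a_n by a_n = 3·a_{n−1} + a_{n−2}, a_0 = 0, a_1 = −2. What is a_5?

−218

With companion matrix B = [[3, 1], [1, 0]], [a_n, a_{n−1}]ᵀ = B·[a_{n−1}, a_{n−2}]ᵀ, so [a_5, a_4]ᵀ = B^4·[a_1, a_0]ᵀ.
B^4 = [[109, 33], [33, 10]], giving [a_5, a_4]ᵀ = [[−218], [−66]].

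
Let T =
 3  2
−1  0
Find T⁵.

[[63, 62], [−31, −30]]

tr T = 3 and det T = 2, so the characteristic polynomial is λ² − (3)λ + (2) with roots 2 and 1.
Eigenvectors give P = [[2, 1], [−1, −1]] with P⁻¹ = [[1, 1], [−1, −2]], and T = P·diag(2, 1)·P⁻¹.
Then T⁵ = P·diag(32, 1)·P⁻¹ = [[64, 1], [−32, −1]] · [[1, 1], [−1, −2]] = [[63, 62], [−31, −30]].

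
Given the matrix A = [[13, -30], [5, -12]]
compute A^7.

[[6817, -13890], [2315, -4758]]

tr A = 1 and det A = -6, so the characteristic polynomial is λ² − (1)λ + (-6) with roots 3 and -2.
Eigenvectors give P = [[3, -2], [1, -1]] with P⁻¹ = [[1, -2], [1, -3]], and A = P·diag(3, -2)·P⁻¹.
Then A^7 = P·diag(2187, -128)·P⁻¹ = [[6561, 256], [2187, 128]] · [[1, -2], [1, -3]] = [[6817, -13890], [2315, -4758]].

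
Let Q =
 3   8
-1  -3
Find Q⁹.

[[3, 8], [-1, -3]]

Q² = I (check: tr Q = 0 and det Q = -1), so Q⁹ = Q since 9 is odd.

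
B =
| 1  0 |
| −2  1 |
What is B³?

B = I + N where N = [[0, 0], [−2, 0]] is strictly lower-triangular, so N² = 0.
(I + N)³ = I + 3·N = [[1, 0], [−6, 1]].

[[1, 0], [−6, 1]]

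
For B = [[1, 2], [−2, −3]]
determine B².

[[−3, −4], [4, 5]]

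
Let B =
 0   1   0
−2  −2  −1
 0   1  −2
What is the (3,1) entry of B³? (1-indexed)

B² = [[−2, −2, −1], [4, 1, 4], [−2, −4, 3]]
B³ = [[4, 1, 4], [−2, 6, −9], [8, 9, −2]]

8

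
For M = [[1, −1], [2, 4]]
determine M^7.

[[−1931, −2059], [4118, 4246]]

tr M = 5 and det M = 6, so the characteristic polynomial is λ² − (5)λ + (6) with roots 2 and 3.
Eigenvectors give P = [[1, 1], [−1, −2]] with P⁻¹ = [[2, 1], [−1, −1]], and M = P·diag(2, 3)·P⁻¹.
Then M^7 = P·diag(128, 2187)·P⁻¹ = [[128, 2187], [−128, −4374]] · [[2, 1], [−1, −1]] = [[−1931, −2059], [4118, 4246]].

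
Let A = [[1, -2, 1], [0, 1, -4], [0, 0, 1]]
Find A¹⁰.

A = I + N where N = [[0, -2, 1], [0, 0, -4], [0, 0, 0]] is strictly upper-triangular, so N³ = 0.
(I + N)¹⁰ = I + 10·N + 45·N² = [[1, -20, 370], [0, 1, -40], [0, 0, 1]].

[[1, -20, 370], [0, 1, -40], [0, 0, 1]]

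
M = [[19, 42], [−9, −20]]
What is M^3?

[[55, 126], [−27, −62]]

tr M = −1 and det M = −2, so the characteristic polynomial is λ² − (−1)λ + (−2) with roots 1 and −2.
Eigenvectors give P = [[7, 2], [−3, −1]] with P⁻¹ = [[1, 2], [−3, −7]], and M = P·diag(1, −2)·P⁻¹.
Then M^3 = P·diag(1, −8)·P⁻¹ = [[7, −16], [−3, 8]] · [[1, 2], [−3, −7]] = [[55, 126], [−27, −62]].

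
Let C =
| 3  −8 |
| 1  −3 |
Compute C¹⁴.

C² = I (check: tr C = 0 and det C = −1), so C¹⁴ = I since 14 is even.

[[1, 0], [0, 1]]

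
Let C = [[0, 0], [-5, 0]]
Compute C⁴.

[[0, 0], [0, 0]]

C is strictly triangular, hence nilpotent: C² = 0, so C⁴ = 0.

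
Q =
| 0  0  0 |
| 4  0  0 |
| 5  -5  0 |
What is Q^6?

Q is strictly triangular, hence nilpotent: Q^3 = 0, so Q^6 = 0.

[[0, 0, 0], [0, 0, 0], [0, 0, 0]]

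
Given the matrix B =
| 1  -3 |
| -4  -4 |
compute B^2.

[[13, 9], [12, 28]]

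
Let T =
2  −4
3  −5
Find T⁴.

[[−44, 60], [−45, 61]]

tr T = −3 and det T = 2, so the characteristic polynomial is λ² − (−3)λ + (2) with roots −1 and −2.
Eigenvectors give P = [[−4, 1], [−3, 1]] with P⁻¹ = [[−1, 1], [−3, 4]], and T = P·diag(−1, −2)·P⁻¹.
Then T⁴ = P·diag(1, 16)·P⁻¹ = [[−4, 16], [−3, 16]] · [[−1, 1], [−3, 4]] = [[−44, 60], [−45, 61]].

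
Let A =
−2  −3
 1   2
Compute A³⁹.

A² = I (check: tr A = 0 and det A = −1), so A³⁹ = A since 39 is odd.

[[−2, −3], [1, 2]]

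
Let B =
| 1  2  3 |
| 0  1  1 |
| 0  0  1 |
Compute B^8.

B = I + N where N = [[0, 2, 3], [0, 0, 1], [0, 0, 0]] is strictly upper-triangular, so N^3 = 0.
(I + N)^8 = I + 8·N + 28·N^2 = [[1, 16, 80], [0, 1, 8], [0, 0, 1]].

[[1, 16, 80], [0, 1, 8], [0, 0, 1]]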